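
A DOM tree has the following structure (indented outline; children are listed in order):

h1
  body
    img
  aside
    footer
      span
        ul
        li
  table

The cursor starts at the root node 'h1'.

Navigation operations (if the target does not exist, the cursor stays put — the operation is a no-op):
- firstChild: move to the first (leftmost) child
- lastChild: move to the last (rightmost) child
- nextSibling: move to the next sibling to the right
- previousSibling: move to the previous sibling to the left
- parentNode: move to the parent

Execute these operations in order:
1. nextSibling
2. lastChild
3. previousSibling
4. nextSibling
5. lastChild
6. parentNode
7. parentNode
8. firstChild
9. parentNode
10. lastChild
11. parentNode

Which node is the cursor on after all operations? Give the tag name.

Answer: h1

Derivation:
After 1 (nextSibling): h1 (no-op, stayed)
After 2 (lastChild): table
After 3 (previousSibling): aside
After 4 (nextSibling): table
After 5 (lastChild): table (no-op, stayed)
After 6 (parentNode): h1
After 7 (parentNode): h1 (no-op, stayed)
After 8 (firstChild): body
After 9 (parentNode): h1
After 10 (lastChild): table
After 11 (parentNode): h1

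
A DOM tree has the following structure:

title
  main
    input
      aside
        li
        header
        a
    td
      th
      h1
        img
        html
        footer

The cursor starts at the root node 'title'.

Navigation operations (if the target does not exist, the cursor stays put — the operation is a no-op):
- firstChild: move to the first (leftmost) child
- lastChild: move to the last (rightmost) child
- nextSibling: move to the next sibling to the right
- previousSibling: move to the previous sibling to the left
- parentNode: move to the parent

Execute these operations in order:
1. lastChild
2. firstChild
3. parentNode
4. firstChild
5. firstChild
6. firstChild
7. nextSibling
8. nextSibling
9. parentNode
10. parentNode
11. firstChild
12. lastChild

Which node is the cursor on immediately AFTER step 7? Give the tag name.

Answer: header

Derivation:
After 1 (lastChild): main
After 2 (firstChild): input
After 3 (parentNode): main
After 4 (firstChild): input
After 5 (firstChild): aside
After 6 (firstChild): li
After 7 (nextSibling): header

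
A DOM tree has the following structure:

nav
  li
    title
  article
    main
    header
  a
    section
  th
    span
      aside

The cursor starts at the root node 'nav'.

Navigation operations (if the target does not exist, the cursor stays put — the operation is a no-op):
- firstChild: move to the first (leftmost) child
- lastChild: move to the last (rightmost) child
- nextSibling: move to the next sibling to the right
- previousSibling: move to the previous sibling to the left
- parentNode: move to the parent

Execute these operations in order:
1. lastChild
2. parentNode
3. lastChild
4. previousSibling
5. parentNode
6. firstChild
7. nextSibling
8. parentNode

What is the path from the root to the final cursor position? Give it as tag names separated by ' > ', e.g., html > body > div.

After 1 (lastChild): th
After 2 (parentNode): nav
After 3 (lastChild): th
After 4 (previousSibling): a
After 5 (parentNode): nav
After 6 (firstChild): li
After 7 (nextSibling): article
After 8 (parentNode): nav

Answer: nav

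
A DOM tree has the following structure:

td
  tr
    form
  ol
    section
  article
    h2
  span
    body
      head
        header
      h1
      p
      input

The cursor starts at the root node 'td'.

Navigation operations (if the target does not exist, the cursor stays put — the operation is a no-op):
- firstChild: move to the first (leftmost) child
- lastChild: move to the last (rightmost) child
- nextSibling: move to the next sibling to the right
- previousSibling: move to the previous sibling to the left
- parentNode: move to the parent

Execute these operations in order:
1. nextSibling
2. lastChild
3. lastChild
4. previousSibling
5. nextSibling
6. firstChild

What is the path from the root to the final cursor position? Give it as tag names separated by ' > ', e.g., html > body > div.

Answer: td > span > body > head

Derivation:
After 1 (nextSibling): td (no-op, stayed)
After 2 (lastChild): span
After 3 (lastChild): body
After 4 (previousSibling): body (no-op, stayed)
After 5 (nextSibling): body (no-op, stayed)
After 6 (firstChild): head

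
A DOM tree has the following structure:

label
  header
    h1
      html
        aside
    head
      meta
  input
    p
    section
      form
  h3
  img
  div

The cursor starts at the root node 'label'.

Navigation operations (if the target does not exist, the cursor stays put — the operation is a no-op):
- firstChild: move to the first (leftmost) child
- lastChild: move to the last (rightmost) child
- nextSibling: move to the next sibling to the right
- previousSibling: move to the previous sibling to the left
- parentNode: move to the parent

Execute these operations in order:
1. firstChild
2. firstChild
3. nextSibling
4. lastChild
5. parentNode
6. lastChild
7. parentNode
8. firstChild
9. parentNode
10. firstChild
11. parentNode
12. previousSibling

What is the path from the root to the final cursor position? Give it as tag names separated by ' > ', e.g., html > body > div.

Answer: label > header > h1

Derivation:
After 1 (firstChild): header
After 2 (firstChild): h1
After 3 (nextSibling): head
After 4 (lastChild): meta
After 5 (parentNode): head
After 6 (lastChild): meta
After 7 (parentNode): head
After 8 (firstChild): meta
After 9 (parentNode): head
After 10 (firstChild): meta
After 11 (parentNode): head
After 12 (previousSibling): h1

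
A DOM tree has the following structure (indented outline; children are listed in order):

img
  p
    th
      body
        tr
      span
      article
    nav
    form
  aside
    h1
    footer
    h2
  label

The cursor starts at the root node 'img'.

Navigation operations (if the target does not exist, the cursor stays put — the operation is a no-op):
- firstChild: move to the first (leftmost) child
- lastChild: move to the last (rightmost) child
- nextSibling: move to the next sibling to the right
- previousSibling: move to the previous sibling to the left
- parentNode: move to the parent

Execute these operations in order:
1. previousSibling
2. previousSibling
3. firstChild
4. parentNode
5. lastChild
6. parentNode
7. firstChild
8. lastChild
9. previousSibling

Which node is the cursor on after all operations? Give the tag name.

Answer: nav

Derivation:
After 1 (previousSibling): img (no-op, stayed)
After 2 (previousSibling): img (no-op, stayed)
After 3 (firstChild): p
After 4 (parentNode): img
After 5 (lastChild): label
After 6 (parentNode): img
After 7 (firstChild): p
After 8 (lastChild): form
After 9 (previousSibling): nav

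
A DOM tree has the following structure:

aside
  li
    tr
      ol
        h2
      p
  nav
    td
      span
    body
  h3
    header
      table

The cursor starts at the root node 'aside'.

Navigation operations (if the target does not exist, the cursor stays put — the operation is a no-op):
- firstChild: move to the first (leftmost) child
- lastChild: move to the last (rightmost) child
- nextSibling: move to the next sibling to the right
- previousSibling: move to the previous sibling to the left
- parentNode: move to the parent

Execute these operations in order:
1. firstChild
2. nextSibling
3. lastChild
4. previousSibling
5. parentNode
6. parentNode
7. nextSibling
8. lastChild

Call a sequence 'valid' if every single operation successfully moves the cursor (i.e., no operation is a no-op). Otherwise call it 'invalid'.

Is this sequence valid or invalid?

Answer: invalid

Derivation:
After 1 (firstChild): li
After 2 (nextSibling): nav
After 3 (lastChild): body
After 4 (previousSibling): td
After 5 (parentNode): nav
After 6 (parentNode): aside
After 7 (nextSibling): aside (no-op, stayed)
After 8 (lastChild): h3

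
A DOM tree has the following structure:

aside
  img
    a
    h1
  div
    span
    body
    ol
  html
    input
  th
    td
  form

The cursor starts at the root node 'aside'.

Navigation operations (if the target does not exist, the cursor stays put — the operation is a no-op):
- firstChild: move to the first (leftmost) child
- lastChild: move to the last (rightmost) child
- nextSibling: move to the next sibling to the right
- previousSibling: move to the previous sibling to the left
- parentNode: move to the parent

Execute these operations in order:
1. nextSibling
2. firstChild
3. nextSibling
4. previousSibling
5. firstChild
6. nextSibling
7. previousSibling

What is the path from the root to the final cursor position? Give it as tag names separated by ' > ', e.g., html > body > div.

After 1 (nextSibling): aside (no-op, stayed)
After 2 (firstChild): img
After 3 (nextSibling): div
After 4 (previousSibling): img
After 5 (firstChild): a
After 6 (nextSibling): h1
After 7 (previousSibling): a

Answer: aside > img > a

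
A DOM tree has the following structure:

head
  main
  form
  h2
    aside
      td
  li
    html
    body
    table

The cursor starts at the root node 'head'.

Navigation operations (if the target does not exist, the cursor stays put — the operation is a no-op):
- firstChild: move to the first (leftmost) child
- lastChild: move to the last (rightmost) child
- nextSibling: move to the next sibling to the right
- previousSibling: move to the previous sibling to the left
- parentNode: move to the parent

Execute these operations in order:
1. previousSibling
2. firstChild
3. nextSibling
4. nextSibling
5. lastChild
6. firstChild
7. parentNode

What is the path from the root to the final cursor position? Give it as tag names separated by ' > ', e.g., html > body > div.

After 1 (previousSibling): head (no-op, stayed)
After 2 (firstChild): main
After 3 (nextSibling): form
After 4 (nextSibling): h2
After 5 (lastChild): aside
After 6 (firstChild): td
After 7 (parentNode): aside

Answer: head > h2 > aside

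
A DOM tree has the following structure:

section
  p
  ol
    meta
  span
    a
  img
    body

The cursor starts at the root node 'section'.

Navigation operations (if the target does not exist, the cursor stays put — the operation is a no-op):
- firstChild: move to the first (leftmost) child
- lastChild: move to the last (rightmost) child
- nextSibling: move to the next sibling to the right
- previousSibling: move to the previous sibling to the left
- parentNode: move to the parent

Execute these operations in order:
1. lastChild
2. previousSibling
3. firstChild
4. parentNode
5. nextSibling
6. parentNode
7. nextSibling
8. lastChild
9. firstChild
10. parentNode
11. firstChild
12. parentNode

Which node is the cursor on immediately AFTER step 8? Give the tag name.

Answer: img

Derivation:
After 1 (lastChild): img
After 2 (previousSibling): span
After 3 (firstChild): a
After 4 (parentNode): span
After 5 (nextSibling): img
After 6 (parentNode): section
After 7 (nextSibling): section (no-op, stayed)
After 8 (lastChild): img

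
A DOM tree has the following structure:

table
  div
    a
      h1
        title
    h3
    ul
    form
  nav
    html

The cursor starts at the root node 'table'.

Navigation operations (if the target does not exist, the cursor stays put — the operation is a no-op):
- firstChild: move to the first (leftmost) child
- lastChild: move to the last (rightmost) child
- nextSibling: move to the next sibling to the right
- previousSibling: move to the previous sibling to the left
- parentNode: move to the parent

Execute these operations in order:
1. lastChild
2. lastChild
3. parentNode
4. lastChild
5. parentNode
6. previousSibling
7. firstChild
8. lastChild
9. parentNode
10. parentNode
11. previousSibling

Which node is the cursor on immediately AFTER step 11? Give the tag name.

After 1 (lastChild): nav
After 2 (lastChild): html
After 3 (parentNode): nav
After 4 (lastChild): html
After 5 (parentNode): nav
After 6 (previousSibling): div
After 7 (firstChild): a
After 8 (lastChild): h1
After 9 (parentNode): a
After 10 (parentNode): div
After 11 (previousSibling): div (no-op, stayed)

Answer: div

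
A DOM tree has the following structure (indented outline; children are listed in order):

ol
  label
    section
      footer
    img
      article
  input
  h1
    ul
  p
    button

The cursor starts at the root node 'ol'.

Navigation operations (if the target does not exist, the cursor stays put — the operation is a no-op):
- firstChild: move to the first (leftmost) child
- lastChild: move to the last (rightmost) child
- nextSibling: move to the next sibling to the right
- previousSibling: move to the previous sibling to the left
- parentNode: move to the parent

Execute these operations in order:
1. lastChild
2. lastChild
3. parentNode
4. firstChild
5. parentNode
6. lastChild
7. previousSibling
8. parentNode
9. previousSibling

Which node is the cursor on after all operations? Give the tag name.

After 1 (lastChild): p
After 2 (lastChild): button
After 3 (parentNode): p
After 4 (firstChild): button
After 5 (parentNode): p
After 6 (lastChild): button
After 7 (previousSibling): button (no-op, stayed)
After 8 (parentNode): p
After 9 (previousSibling): h1

Answer: h1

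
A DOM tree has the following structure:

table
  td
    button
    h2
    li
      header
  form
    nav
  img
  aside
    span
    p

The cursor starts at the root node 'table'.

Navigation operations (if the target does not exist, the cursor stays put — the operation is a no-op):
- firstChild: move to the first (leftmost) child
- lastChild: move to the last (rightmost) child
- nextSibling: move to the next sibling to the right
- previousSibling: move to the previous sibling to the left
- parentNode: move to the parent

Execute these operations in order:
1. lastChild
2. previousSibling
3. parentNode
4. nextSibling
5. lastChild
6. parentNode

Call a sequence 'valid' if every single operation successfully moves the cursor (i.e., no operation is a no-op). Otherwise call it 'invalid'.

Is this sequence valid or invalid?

After 1 (lastChild): aside
After 2 (previousSibling): img
After 3 (parentNode): table
After 4 (nextSibling): table (no-op, stayed)
After 5 (lastChild): aside
After 6 (parentNode): table

Answer: invalid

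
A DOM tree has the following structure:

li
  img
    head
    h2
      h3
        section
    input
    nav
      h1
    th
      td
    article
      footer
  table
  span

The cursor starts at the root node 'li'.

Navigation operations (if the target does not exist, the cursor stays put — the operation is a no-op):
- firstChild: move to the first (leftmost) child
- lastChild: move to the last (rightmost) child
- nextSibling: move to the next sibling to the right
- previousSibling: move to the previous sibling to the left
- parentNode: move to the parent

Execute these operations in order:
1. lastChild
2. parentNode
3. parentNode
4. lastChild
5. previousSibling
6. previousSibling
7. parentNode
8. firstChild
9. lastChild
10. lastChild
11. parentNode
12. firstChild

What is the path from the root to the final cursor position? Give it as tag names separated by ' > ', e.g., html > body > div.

After 1 (lastChild): span
After 2 (parentNode): li
After 3 (parentNode): li (no-op, stayed)
After 4 (lastChild): span
After 5 (previousSibling): table
After 6 (previousSibling): img
After 7 (parentNode): li
After 8 (firstChild): img
After 9 (lastChild): article
After 10 (lastChild): footer
After 11 (parentNode): article
After 12 (firstChild): footer

Answer: li > img > article > footer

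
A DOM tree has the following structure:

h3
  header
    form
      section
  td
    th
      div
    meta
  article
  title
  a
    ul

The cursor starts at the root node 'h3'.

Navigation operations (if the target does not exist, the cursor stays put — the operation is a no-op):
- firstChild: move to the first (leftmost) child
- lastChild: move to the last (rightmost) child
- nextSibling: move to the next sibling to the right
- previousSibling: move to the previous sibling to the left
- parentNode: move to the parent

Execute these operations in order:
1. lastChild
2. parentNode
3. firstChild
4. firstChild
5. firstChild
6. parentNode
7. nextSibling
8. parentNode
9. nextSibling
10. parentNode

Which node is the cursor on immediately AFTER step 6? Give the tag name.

After 1 (lastChild): a
After 2 (parentNode): h3
After 3 (firstChild): header
After 4 (firstChild): form
After 5 (firstChild): section
After 6 (parentNode): form

Answer: form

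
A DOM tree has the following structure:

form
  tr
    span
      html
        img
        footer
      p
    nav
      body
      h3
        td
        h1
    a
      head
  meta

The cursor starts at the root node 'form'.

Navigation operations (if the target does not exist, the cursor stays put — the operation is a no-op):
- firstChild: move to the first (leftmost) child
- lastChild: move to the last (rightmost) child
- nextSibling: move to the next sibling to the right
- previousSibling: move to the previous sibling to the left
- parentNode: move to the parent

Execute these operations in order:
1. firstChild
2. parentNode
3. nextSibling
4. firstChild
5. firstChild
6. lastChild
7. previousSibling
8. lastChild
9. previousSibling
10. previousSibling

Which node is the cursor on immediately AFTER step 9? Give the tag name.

Answer: img

Derivation:
After 1 (firstChild): tr
After 2 (parentNode): form
After 3 (nextSibling): form (no-op, stayed)
After 4 (firstChild): tr
After 5 (firstChild): span
After 6 (lastChild): p
After 7 (previousSibling): html
After 8 (lastChild): footer
After 9 (previousSibling): img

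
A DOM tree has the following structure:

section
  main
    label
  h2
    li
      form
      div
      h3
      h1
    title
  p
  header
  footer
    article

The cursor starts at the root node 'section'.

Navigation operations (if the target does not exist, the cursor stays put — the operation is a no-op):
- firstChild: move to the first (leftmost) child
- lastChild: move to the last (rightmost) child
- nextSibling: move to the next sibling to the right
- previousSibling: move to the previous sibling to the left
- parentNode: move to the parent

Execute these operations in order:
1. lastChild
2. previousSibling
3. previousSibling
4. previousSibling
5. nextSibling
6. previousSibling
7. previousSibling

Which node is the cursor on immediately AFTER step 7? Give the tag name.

Answer: main

Derivation:
After 1 (lastChild): footer
After 2 (previousSibling): header
After 3 (previousSibling): p
After 4 (previousSibling): h2
After 5 (nextSibling): p
After 6 (previousSibling): h2
After 7 (previousSibling): main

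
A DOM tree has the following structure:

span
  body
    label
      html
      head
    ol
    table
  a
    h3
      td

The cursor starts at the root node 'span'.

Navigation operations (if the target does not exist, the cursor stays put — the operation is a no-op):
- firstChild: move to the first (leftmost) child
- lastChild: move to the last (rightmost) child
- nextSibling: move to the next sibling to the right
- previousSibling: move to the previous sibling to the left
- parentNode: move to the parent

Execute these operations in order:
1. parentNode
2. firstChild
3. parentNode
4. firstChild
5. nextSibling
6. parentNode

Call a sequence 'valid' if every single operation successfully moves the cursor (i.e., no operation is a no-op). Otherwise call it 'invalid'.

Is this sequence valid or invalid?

After 1 (parentNode): span (no-op, stayed)
After 2 (firstChild): body
After 3 (parentNode): span
After 4 (firstChild): body
After 5 (nextSibling): a
After 6 (parentNode): span

Answer: invalid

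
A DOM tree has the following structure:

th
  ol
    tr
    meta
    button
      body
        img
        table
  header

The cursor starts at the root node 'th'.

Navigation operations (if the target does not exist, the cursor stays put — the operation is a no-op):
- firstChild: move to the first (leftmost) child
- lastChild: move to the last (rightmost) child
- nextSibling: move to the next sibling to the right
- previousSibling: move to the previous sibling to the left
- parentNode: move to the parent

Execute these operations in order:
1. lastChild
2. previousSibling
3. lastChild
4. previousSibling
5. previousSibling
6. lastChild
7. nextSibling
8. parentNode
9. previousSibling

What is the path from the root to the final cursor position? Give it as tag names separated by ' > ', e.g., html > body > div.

After 1 (lastChild): header
After 2 (previousSibling): ol
After 3 (lastChild): button
After 4 (previousSibling): meta
After 5 (previousSibling): tr
After 6 (lastChild): tr (no-op, stayed)
After 7 (nextSibling): meta
After 8 (parentNode): ol
After 9 (previousSibling): ol (no-op, stayed)

Answer: th > ol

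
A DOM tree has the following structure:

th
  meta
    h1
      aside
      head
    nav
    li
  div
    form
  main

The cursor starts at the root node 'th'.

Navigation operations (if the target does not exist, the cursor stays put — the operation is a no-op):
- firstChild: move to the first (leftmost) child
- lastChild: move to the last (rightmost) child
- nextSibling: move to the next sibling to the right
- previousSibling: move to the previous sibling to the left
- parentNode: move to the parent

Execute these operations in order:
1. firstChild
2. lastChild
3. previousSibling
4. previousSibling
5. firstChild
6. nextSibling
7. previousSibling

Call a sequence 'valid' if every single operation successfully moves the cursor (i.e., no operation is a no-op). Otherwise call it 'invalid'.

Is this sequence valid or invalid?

Answer: valid

Derivation:
After 1 (firstChild): meta
After 2 (lastChild): li
After 3 (previousSibling): nav
After 4 (previousSibling): h1
After 5 (firstChild): aside
After 6 (nextSibling): head
After 7 (previousSibling): aside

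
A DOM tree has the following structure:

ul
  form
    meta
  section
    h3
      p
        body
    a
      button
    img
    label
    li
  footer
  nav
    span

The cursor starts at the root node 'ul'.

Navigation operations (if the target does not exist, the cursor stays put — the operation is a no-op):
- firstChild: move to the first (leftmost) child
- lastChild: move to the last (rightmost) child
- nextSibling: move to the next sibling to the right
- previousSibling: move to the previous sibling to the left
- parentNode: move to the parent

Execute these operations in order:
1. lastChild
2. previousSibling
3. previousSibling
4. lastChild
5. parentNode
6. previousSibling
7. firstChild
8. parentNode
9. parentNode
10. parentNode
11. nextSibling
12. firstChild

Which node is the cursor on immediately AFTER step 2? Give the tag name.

Answer: footer

Derivation:
After 1 (lastChild): nav
After 2 (previousSibling): footer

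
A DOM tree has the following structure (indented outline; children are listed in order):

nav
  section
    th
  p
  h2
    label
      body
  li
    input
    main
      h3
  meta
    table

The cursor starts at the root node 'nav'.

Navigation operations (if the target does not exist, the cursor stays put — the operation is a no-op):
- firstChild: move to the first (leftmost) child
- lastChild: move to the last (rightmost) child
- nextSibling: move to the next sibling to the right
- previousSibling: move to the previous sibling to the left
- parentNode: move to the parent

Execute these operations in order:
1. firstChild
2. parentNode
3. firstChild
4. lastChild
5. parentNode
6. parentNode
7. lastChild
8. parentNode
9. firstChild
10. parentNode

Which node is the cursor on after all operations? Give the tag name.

After 1 (firstChild): section
After 2 (parentNode): nav
After 3 (firstChild): section
After 4 (lastChild): th
After 5 (parentNode): section
After 6 (parentNode): nav
After 7 (lastChild): meta
After 8 (parentNode): nav
After 9 (firstChild): section
After 10 (parentNode): nav

Answer: nav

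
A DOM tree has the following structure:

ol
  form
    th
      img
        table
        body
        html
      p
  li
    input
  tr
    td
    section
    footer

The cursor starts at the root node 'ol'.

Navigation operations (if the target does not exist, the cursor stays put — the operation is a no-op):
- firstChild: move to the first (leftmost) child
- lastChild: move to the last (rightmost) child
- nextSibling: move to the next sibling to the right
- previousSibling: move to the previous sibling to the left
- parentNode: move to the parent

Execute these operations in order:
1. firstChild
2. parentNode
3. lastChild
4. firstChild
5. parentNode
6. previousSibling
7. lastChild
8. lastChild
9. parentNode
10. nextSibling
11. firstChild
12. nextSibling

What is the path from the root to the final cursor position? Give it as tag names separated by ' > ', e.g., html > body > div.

After 1 (firstChild): form
After 2 (parentNode): ol
After 3 (lastChild): tr
After 4 (firstChild): td
After 5 (parentNode): tr
After 6 (previousSibling): li
After 7 (lastChild): input
After 8 (lastChild): input (no-op, stayed)
After 9 (parentNode): li
After 10 (nextSibling): tr
After 11 (firstChild): td
After 12 (nextSibling): section

Answer: ol > tr > section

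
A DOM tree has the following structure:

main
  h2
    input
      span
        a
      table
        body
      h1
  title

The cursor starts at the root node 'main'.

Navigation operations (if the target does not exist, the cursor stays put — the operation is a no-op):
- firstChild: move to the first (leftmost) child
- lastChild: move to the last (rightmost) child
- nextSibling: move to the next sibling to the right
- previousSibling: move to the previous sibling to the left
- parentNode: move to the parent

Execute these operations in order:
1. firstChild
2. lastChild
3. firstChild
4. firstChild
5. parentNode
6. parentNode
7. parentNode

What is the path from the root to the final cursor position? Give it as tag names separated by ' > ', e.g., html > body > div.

After 1 (firstChild): h2
After 2 (lastChild): input
After 3 (firstChild): span
After 4 (firstChild): a
After 5 (parentNode): span
After 6 (parentNode): input
After 7 (parentNode): h2

Answer: main > h2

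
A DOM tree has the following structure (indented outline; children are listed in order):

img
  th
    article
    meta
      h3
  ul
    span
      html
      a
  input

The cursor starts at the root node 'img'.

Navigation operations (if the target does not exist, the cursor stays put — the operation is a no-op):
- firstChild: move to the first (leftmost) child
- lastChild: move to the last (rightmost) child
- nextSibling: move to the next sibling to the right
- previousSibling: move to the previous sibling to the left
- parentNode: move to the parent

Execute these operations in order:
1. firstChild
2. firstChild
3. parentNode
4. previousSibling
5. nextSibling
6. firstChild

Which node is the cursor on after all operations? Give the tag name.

Answer: span

Derivation:
After 1 (firstChild): th
After 2 (firstChild): article
After 3 (parentNode): th
After 4 (previousSibling): th (no-op, stayed)
After 5 (nextSibling): ul
After 6 (firstChild): span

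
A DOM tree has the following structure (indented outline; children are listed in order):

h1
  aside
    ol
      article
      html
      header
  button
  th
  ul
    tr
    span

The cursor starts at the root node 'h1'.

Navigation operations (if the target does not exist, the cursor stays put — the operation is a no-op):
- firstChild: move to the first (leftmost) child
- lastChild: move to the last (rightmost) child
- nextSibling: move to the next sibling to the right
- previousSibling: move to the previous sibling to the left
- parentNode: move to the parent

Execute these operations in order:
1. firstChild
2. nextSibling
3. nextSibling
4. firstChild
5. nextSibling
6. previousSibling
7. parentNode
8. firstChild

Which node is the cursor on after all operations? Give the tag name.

After 1 (firstChild): aside
After 2 (nextSibling): button
After 3 (nextSibling): th
After 4 (firstChild): th (no-op, stayed)
After 5 (nextSibling): ul
After 6 (previousSibling): th
After 7 (parentNode): h1
After 8 (firstChild): aside

Answer: aside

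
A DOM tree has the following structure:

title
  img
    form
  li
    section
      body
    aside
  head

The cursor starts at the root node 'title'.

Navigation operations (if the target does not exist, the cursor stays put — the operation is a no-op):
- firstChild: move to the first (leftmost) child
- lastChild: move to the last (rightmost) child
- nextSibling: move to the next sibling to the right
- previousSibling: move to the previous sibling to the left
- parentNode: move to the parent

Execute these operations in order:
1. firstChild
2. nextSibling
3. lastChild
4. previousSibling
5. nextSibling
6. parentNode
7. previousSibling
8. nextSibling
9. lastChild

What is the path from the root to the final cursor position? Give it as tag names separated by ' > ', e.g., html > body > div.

After 1 (firstChild): img
After 2 (nextSibling): li
After 3 (lastChild): aside
After 4 (previousSibling): section
After 5 (nextSibling): aside
After 6 (parentNode): li
After 7 (previousSibling): img
After 8 (nextSibling): li
After 9 (lastChild): aside

Answer: title > li > aside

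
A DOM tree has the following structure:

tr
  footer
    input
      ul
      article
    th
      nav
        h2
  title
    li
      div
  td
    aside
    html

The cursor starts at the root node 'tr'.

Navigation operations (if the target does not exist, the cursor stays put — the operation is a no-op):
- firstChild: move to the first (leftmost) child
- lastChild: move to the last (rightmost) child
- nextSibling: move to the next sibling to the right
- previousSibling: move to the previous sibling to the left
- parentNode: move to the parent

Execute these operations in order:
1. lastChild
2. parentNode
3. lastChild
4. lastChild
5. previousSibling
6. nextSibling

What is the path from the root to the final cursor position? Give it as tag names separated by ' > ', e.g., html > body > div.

After 1 (lastChild): td
After 2 (parentNode): tr
After 3 (lastChild): td
After 4 (lastChild): html
After 5 (previousSibling): aside
After 6 (nextSibling): html

Answer: tr > td > html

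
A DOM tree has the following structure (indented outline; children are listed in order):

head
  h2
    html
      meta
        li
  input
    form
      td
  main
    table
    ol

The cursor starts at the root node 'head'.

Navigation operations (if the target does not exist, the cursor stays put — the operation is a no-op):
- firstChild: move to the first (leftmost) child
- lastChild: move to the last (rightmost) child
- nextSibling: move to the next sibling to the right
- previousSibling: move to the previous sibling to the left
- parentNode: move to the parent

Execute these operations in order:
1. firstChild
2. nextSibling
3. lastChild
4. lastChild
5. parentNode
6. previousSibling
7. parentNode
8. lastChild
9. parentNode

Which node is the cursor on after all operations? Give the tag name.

After 1 (firstChild): h2
After 2 (nextSibling): input
After 3 (lastChild): form
After 4 (lastChild): td
After 5 (parentNode): form
After 6 (previousSibling): form (no-op, stayed)
After 7 (parentNode): input
After 8 (lastChild): form
After 9 (parentNode): input

Answer: input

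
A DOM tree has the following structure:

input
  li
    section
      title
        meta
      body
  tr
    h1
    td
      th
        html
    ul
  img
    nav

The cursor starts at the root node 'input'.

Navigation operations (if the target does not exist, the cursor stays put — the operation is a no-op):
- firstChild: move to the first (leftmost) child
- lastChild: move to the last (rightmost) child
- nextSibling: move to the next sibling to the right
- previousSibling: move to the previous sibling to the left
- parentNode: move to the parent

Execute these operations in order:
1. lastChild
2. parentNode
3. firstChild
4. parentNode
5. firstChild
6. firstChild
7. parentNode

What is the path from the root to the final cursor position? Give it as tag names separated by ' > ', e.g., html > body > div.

After 1 (lastChild): img
After 2 (parentNode): input
After 3 (firstChild): li
After 4 (parentNode): input
After 5 (firstChild): li
After 6 (firstChild): section
After 7 (parentNode): li

Answer: input > li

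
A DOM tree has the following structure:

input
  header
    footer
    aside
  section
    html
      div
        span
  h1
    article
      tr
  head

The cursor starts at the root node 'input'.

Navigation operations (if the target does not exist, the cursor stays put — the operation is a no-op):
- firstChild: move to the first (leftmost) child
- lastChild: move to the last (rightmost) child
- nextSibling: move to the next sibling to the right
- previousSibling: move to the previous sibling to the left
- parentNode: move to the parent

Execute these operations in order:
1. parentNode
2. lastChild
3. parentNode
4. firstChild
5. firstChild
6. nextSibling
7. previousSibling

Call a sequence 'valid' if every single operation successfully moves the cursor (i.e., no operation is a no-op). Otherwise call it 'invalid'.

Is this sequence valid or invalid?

Answer: invalid

Derivation:
After 1 (parentNode): input (no-op, stayed)
After 2 (lastChild): head
After 3 (parentNode): input
After 4 (firstChild): header
After 5 (firstChild): footer
After 6 (nextSibling): aside
After 7 (previousSibling): footer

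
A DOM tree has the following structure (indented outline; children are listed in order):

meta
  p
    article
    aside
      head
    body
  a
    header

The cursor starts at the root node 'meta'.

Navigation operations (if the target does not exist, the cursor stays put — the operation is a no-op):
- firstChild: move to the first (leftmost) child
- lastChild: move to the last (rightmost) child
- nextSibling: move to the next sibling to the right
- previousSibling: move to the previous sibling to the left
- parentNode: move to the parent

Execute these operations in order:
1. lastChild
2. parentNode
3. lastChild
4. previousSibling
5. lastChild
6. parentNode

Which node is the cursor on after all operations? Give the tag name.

After 1 (lastChild): a
After 2 (parentNode): meta
After 3 (lastChild): a
After 4 (previousSibling): p
After 5 (lastChild): body
After 6 (parentNode): p

Answer: p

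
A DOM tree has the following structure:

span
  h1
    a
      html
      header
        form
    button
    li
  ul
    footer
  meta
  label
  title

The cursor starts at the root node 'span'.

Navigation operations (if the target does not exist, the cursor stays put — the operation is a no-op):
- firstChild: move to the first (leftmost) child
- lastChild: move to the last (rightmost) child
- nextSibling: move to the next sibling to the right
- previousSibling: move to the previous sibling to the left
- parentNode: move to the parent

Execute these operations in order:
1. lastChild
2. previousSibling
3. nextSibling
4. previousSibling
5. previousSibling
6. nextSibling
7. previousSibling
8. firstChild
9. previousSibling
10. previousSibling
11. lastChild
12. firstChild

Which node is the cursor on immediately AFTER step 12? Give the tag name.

Answer: li

Derivation:
After 1 (lastChild): title
After 2 (previousSibling): label
After 3 (nextSibling): title
After 4 (previousSibling): label
After 5 (previousSibling): meta
After 6 (nextSibling): label
After 7 (previousSibling): meta
After 8 (firstChild): meta (no-op, stayed)
After 9 (previousSibling): ul
After 10 (previousSibling): h1
After 11 (lastChild): li
After 12 (firstChild): li (no-op, stayed)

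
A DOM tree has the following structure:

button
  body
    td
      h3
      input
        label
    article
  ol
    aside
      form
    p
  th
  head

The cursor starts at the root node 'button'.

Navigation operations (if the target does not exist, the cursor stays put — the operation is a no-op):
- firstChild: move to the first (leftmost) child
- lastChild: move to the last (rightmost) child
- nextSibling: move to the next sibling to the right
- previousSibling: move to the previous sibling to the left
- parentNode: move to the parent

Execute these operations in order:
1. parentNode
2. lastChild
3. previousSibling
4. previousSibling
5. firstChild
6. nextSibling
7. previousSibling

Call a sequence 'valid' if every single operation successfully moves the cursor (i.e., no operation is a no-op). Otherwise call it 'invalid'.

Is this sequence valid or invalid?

Answer: invalid

Derivation:
After 1 (parentNode): button (no-op, stayed)
After 2 (lastChild): head
After 3 (previousSibling): th
After 4 (previousSibling): ol
After 5 (firstChild): aside
After 6 (nextSibling): p
After 7 (previousSibling): aside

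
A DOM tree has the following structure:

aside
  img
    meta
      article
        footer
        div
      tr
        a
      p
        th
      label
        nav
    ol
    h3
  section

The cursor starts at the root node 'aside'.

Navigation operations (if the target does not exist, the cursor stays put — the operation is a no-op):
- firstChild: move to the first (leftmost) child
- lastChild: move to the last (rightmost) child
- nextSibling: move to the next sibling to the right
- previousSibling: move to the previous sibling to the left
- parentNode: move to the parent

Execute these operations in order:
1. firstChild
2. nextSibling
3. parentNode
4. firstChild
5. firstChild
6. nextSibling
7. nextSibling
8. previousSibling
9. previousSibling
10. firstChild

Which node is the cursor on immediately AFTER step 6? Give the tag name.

Answer: ol

Derivation:
After 1 (firstChild): img
After 2 (nextSibling): section
After 3 (parentNode): aside
After 4 (firstChild): img
After 5 (firstChild): meta
After 6 (nextSibling): ol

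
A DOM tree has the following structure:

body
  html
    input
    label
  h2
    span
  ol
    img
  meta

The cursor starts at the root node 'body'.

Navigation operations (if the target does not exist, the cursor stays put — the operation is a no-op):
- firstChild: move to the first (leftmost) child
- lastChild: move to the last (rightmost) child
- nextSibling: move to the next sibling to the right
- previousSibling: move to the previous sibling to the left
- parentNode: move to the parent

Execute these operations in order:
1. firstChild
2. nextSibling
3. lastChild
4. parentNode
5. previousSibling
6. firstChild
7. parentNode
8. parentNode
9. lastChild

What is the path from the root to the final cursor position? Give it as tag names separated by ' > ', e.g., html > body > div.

After 1 (firstChild): html
After 2 (nextSibling): h2
After 3 (lastChild): span
After 4 (parentNode): h2
After 5 (previousSibling): html
After 6 (firstChild): input
After 7 (parentNode): html
After 8 (parentNode): body
After 9 (lastChild): meta

Answer: body > meta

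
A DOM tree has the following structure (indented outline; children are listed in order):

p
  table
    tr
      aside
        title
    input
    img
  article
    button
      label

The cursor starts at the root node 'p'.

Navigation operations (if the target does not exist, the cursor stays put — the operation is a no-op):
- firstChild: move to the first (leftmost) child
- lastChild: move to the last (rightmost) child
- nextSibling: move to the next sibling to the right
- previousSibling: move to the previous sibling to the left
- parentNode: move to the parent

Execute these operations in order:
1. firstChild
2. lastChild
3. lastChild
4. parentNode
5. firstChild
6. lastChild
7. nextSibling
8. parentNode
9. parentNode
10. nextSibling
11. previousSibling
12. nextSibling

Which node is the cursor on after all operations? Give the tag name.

After 1 (firstChild): table
After 2 (lastChild): img
After 3 (lastChild): img (no-op, stayed)
After 4 (parentNode): table
After 5 (firstChild): tr
After 6 (lastChild): aside
After 7 (nextSibling): aside (no-op, stayed)
After 8 (parentNode): tr
After 9 (parentNode): table
After 10 (nextSibling): article
After 11 (previousSibling): table
After 12 (nextSibling): article

Answer: article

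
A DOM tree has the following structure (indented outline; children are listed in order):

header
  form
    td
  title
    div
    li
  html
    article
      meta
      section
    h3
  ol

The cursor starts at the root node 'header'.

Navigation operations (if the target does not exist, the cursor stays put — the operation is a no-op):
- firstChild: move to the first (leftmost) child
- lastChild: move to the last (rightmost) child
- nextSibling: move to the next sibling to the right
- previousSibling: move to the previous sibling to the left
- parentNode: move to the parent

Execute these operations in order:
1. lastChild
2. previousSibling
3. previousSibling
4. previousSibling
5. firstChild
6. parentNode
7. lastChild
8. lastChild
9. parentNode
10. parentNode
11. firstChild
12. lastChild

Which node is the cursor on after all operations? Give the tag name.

Answer: td

Derivation:
After 1 (lastChild): ol
After 2 (previousSibling): html
After 3 (previousSibling): title
After 4 (previousSibling): form
After 5 (firstChild): td
After 6 (parentNode): form
After 7 (lastChild): td
After 8 (lastChild): td (no-op, stayed)
After 9 (parentNode): form
After 10 (parentNode): header
After 11 (firstChild): form
After 12 (lastChild): td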